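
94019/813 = 94019/813 = 115.64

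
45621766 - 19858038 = 25763728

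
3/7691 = 3/7691 = 0.00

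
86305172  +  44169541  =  130474713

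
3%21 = 3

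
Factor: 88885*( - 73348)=- 2^2*5^1*11^1 * 29^1*613^1*1667^1 =- 6519536980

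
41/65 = 41/65= 0.63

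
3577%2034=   1543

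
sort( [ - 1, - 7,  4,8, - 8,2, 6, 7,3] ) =[ - 8, - 7, - 1,2, 3, 4,6, 7,8 ]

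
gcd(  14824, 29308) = 68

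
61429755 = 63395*969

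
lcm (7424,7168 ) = 207872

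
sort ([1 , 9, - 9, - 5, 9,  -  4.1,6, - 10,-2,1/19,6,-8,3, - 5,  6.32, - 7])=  [-10, - 9 , - 8, - 7, - 5, -5, - 4.1, - 2, 1/19,1,3,6,6 , 6.32,9, 9]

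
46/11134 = 23/5567  =  0.00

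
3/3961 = 3/3961 = 0.00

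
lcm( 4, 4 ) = 4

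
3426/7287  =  1142/2429 =0.47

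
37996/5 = 37996/5  =  7599.20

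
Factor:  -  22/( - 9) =2^1*3^( - 2 )*11^1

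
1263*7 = 8841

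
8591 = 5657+2934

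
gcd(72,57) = 3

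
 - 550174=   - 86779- 463395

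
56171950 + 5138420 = 61310370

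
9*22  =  198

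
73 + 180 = 253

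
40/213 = 40/213= 0.19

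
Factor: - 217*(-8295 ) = 1800015 = 3^1*5^1 * 7^2 * 31^1*79^1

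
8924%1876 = 1420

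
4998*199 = 994602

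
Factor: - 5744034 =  - 2^1 * 3^5  *53^1*223^1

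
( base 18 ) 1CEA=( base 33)95G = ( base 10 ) 9982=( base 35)857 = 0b10011011111110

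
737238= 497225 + 240013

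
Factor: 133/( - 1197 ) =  - 1/9 = - 3^( - 2)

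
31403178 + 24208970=55612148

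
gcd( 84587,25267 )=1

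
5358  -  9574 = -4216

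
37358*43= 1606394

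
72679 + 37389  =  110068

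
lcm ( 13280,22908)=916320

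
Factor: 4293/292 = 2^(-2) * 3^4*53^1*73^( - 1)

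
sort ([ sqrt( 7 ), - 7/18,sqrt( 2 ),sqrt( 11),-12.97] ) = [ - 12.97, - 7/18,sqrt( 2 ), sqrt(7 ),sqrt(11)]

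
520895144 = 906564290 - 385669146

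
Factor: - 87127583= - 41^1*311^1*6833^1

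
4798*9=43182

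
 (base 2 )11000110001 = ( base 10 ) 1585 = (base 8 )3061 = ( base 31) 1k4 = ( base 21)3ca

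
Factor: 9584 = 2^4 * 599^1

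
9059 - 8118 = 941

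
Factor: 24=2^3*3^1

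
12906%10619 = 2287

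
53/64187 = 53/64187 = 0.00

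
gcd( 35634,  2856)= 6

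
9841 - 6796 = 3045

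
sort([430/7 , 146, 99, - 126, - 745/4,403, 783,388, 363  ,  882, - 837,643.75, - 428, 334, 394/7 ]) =[ - 837, - 428,-745/4, - 126,  394/7,430/7, 99,146 , 334, 363,388,403,643.75 , 783,882 ]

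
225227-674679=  - 449452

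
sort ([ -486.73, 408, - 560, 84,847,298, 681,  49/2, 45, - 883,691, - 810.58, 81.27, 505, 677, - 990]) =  [ - 990, - 883 , - 810.58, - 560, - 486.73, 49/2,45, 81.27,84,298, 408,505, 677,681  ,  691,847] 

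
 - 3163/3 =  - 1055 +2/3 = - 1054.33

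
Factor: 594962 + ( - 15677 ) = 3^3*5^1* 7^1 * 613^1 = 579285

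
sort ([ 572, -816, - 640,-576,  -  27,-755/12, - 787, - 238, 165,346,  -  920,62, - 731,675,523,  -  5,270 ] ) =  [ - 920, - 816, - 787, - 731, - 640, - 576, - 238,-755/12,-27, -5,62,165,270, 346 , 523,572, 675]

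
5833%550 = 333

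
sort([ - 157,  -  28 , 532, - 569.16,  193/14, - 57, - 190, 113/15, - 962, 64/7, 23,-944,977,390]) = [ - 962 , - 944, - 569.16, - 190, - 157, - 57, - 28,  113/15, 64/7, 193/14, 23,390, 532, 977]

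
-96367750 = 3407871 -99775621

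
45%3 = 0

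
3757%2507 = 1250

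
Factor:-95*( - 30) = 2^1*3^1 * 5^2*19^1=2850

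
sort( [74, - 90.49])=[-90.49,74]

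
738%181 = 14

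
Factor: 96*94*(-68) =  - 2^8*3^1*17^1*47^1 =- 613632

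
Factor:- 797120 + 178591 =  - 37^1 * 73^1*229^1  =  -  618529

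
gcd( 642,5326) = 2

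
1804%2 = 0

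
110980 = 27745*4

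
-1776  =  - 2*888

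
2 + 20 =22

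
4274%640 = 434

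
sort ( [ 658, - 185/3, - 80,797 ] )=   [-80,-185/3, 658, 797 ]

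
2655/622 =4+ 167/622  =  4.27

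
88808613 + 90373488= 179182101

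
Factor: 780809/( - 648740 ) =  -2^( - 2 )*5^( - 1)*163^ (-1 )*199^( - 1)*780809^1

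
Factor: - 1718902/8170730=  - 5^(  -  1 ) * 557^1 * 1543^1*817073^ ( - 1) =- 859451/4085365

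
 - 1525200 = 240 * (-6355) 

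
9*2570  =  23130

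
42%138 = 42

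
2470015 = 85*29059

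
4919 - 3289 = 1630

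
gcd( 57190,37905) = 665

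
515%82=23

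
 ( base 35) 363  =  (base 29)4I2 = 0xf30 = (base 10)3888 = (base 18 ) C00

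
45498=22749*2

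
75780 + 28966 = 104746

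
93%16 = 13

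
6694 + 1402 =8096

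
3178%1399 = 380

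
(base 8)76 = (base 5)222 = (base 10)62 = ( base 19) 35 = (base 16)3e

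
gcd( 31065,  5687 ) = 1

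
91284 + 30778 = 122062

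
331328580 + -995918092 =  - 664589512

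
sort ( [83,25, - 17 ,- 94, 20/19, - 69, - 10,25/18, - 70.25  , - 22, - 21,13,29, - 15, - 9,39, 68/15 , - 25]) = [ - 94, - 70.25, - 69, - 25, - 22, - 21, - 17, - 15, - 10, - 9 , 20/19,25/18,68/15,13,25 , 29 , 39,83]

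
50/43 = 1  +  7/43 = 1.16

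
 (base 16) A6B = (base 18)843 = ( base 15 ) BCC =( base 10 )2667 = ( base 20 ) 6d7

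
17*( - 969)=- 16473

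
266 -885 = -619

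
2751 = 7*393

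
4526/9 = 4526/9= 502.89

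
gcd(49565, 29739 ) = 9913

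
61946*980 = 60707080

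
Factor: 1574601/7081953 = 7^1*23^ ( - 1)*97^1 *197^( - 1 )* 521^(-1 ) * 773^1 = 524867/2360651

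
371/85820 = 53/12260=0.00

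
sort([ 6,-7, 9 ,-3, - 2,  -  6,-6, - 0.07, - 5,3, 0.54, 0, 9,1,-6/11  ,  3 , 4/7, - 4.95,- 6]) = [- 7,  -  6,-6, -6,-5, - 4.95,  -  3,  -  2, - 6/11, - 0.07,  0,0.54, 4/7,1, 3, 3,6,9, 9]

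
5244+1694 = 6938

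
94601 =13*7277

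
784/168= 4 + 2/3 = 4.67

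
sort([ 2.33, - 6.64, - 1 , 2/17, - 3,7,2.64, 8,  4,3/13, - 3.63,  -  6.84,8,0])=[ - 6.84,-6.64, - 3.63, - 3,-1,0, 2/17,3/13,2.33,2.64,4, 7, 8 , 8] 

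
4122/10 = 2061/5 = 412.20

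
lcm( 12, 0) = 0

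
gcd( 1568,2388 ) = 4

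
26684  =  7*3812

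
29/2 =14 +1/2 =14.50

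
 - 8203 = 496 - 8699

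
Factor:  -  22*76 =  -1672= -2^3 * 11^1 *19^1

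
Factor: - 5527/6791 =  - 5527^1*6791^( -1 )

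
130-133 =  - 3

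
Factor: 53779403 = 53779403^1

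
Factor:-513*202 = -103626 = - 2^1 *3^3*19^1*101^1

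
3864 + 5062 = 8926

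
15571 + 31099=46670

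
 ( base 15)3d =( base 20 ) 2I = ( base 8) 72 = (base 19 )31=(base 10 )58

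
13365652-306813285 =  - 293447633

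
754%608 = 146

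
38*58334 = 2216692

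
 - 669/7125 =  - 223/2375 = - 0.09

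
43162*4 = 172648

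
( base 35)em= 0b1000000000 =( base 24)l8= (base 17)1d2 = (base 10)512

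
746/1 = 746 = 746.00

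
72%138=72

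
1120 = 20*56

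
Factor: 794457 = 3^2*41^1*2153^1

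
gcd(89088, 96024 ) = 24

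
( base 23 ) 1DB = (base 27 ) 142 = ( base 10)839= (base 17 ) 2F6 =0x347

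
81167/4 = 20291 + 3/4 = 20291.75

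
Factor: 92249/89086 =2^( - 1 )*29^1*3181^1*44543^(-1) 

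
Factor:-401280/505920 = -2^1*11^1*17^(-1 )*19^1*31^(-1)  =  -418/527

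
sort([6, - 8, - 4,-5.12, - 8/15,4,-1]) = [ - 8,  -  5.12, - 4, - 1, - 8/15 , 4, 6] 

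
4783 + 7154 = 11937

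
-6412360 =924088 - 7336448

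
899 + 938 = 1837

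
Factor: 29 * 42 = 1218=2^1*3^1*7^1*29^1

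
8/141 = 8/141 = 0.06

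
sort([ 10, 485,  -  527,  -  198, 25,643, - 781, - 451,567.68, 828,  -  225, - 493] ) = [ - 781, - 527,-493, - 451,  -  225,  -  198, 10, 25,485, 567.68, 643, 828] 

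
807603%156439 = 25408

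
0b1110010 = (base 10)114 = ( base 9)136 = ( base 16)72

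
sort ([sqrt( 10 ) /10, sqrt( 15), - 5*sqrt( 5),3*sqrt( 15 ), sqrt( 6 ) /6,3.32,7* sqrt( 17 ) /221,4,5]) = [ - 5*sqrt(5),7*sqrt( 17)/221, sqrt( 10) /10, sqrt( 6) /6,3.32,  sqrt(15 ), 4,5, 3 *sqrt( 15)]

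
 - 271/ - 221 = 271/221 = 1.23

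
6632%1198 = 642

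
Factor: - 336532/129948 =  - 101/39 = - 3^( -1 )*13^( - 1)*101^1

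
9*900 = 8100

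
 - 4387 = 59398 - 63785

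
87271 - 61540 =25731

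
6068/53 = 114 + 26/53 = 114.49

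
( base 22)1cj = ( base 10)767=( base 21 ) 1fb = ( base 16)2FF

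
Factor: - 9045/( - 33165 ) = 3/11= 3^1*11^( - 1) 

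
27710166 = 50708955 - 22998789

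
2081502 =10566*197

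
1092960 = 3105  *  352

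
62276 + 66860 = 129136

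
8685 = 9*965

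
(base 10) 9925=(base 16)26c5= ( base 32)9m5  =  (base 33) 93P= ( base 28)CID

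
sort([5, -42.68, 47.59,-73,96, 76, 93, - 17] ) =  [ - 73 , - 42.68,-17, 5, 47.59,76, 93 , 96]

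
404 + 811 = 1215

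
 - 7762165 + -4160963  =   - 11923128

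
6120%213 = 156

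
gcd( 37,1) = 1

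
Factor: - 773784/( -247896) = 977/313 = 313^(-1) * 977^1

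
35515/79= 449 + 44/79= 449.56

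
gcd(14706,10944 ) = 342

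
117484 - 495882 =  - 378398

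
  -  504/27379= - 1  +  26875/27379= -0.02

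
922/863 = 1 + 59/863 = 1.07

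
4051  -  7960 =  - 3909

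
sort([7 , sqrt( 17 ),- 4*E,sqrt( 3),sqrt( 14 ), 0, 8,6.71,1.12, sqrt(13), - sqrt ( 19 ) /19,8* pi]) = [- 4*E , - sqrt(19 ) /19,0,  1.12,sqrt(3 ),sqrt(13 ),sqrt(14),sqrt( 17 ),6.71, 7,8,  8*pi ]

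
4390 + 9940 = 14330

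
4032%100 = 32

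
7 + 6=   13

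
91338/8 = 11417 + 1/4 = 11417.25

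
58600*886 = 51919600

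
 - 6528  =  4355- 10883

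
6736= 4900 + 1836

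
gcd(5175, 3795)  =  345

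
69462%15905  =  5842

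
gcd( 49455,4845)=15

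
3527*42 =148134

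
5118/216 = 853/36 = 23.69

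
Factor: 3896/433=2^3*433^( - 1)*  487^1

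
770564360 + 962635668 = 1733200028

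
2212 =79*28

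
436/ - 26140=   - 109/6535 = - 0.02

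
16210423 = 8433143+7777280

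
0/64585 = 0= 0.00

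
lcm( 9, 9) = 9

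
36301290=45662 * 795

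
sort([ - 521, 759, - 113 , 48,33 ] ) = [-521 , - 113,33,48,  759] 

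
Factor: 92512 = 2^5*7^2*59^1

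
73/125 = 73/125 = 0.58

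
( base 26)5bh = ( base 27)51B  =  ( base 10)3683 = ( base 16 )E63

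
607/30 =20  +  7/30 = 20.23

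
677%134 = 7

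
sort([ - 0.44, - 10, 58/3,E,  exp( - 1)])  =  [ - 10, - 0.44,exp(-1 ), E,58/3 ] 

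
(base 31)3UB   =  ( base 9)5218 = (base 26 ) 5H2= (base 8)7360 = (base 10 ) 3824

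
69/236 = 69/236 =0.29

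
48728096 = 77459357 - 28731261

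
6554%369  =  281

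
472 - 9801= - 9329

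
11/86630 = 11/86630 =0.00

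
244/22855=244/22855= 0.01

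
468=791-323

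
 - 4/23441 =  - 1 + 23437/23441 = - 0.00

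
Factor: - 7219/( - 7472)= 2^( - 4)*467^(  -  1)*7219^1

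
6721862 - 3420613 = 3301249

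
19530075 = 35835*545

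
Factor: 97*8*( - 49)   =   - 38024 = - 2^3*7^2*97^1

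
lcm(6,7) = 42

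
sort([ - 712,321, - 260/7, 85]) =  [ - 712,-260/7, 85,321 ] 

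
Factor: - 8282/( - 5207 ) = 2^1*101^1*127^( - 1)=202/127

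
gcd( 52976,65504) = 16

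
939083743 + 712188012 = 1651271755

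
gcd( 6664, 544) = 136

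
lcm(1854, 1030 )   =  9270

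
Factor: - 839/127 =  - 127^ ( - 1)*839^1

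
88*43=3784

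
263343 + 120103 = 383446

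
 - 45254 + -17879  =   - 63133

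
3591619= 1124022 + 2467597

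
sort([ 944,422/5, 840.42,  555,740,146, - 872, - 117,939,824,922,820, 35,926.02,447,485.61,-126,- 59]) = [ - 872, - 126,-117, - 59, 35,422/5,146,447, 485.61,555,  740, 820,  824,840.42, 922,926.02,939,944]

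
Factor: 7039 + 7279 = 14318 = 2^1*7159^1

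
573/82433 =573/82433 = 0.01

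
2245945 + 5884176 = 8130121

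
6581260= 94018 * 70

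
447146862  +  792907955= 1240054817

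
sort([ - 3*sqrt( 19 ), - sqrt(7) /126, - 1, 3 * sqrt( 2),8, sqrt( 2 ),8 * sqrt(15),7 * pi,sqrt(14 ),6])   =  [-3*sqrt( 19 ), -1, - sqrt(7)/126, sqrt(2 ),sqrt(14 ),3*sqrt( 2 ), 6,8,7*pi,8*sqrt( 15)]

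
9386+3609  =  12995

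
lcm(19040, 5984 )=209440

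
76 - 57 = 19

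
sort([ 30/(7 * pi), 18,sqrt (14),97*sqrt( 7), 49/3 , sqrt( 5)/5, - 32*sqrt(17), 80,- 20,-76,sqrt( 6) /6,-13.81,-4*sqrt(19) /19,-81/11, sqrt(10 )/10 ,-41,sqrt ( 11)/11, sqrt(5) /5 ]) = [ - 32*sqrt( 17 ),  -  76 , - 41,-20, - 13.81 , - 81/11, - 4*sqrt(19)/19,sqrt(11) /11,sqrt(10) /10,sqrt(6) /6, sqrt( 5 )/5, sqrt(5) /5,30/( 7*pi) , sqrt (14),49/3,18, 80,97*sqrt( 7)]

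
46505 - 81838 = - 35333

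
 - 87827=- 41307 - 46520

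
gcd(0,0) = 0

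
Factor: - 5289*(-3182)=2^1 * 3^1 * 37^1*41^1 * 43^2 = 16829598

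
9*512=4608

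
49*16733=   819917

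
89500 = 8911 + 80589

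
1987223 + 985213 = 2972436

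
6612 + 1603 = 8215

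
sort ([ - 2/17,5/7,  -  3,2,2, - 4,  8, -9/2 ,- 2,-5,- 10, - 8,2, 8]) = [ - 10, - 8, - 5, - 9/2, - 4, - 3, - 2,-2/17,5/7, 2, 2, 2, 8,8 ] 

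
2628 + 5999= 8627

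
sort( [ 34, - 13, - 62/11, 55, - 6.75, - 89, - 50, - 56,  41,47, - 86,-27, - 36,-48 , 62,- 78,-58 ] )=[ - 89,- 86, - 78, - 58,-56, - 50,- 48,-36,- 27, - 13,  -  6.75,  -  62/11, 34 , 41,47, 55, 62] 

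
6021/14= 6021/14 = 430.07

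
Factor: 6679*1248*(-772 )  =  -6434922624=- 2^7*3^1* 13^1*193^1 * 6679^1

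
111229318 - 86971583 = 24257735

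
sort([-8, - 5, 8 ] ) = [ - 8, - 5, 8 ]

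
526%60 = 46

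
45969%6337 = 1610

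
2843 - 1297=1546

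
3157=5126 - 1969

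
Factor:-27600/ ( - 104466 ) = 200/757 = 2^3*5^2 *757^( - 1) 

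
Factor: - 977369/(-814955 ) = 5^(-1)*389^( - 1)*419^( - 1)*977369^1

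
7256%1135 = 446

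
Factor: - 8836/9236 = -2209/2309 = - 47^2*2309^( - 1) 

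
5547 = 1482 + 4065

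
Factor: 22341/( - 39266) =-33/58 = - 2^ ( - 1 )*3^1*11^1*29^( - 1 ) 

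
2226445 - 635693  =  1590752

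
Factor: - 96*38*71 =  -2^6*3^1*  19^1*71^1 = - 259008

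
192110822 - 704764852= -512654030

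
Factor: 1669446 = 2^1*3^2 * 163^1*569^1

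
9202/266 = 4601/133 = 34.59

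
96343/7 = 13763  +  2/7 = 13763.29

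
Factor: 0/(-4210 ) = 0 = 0^1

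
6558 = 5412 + 1146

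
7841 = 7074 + 767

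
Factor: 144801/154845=5^ ( - 1 )* 37^( - 1)*173^1 =173/185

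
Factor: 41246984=2^3*41^1 * 125753^1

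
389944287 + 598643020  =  988587307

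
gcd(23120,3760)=80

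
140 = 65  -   - 75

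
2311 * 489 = 1130079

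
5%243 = 5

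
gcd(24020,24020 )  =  24020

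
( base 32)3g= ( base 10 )112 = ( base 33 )3D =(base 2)1110000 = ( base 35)37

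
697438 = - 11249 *( - 62) 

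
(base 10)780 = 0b1100001100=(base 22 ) 1da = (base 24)18C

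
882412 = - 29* ( - 30428 )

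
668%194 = 86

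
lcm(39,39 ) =39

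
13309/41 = 13309/41=324.61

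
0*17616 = 0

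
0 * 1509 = 0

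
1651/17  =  97 + 2/17 =97.12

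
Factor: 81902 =2^1*  31^1*1321^1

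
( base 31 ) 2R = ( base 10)89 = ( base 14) 65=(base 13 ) 6b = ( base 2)1011001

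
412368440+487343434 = 899711874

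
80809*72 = 5818248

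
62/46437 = 62/46437 = 0.00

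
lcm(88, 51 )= 4488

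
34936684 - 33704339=1232345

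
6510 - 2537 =3973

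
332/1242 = 166/621 = 0.27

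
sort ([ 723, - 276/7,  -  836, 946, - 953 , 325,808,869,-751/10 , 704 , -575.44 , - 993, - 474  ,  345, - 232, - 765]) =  [ - 993, - 953, - 836 , - 765, - 575.44, - 474, - 232,  -  751/10,-276/7 , 325,345,  704,723,808,869 , 946] 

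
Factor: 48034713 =3^1*293^1 *54647^1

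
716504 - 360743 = 355761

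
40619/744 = 54 + 443/744 =54.60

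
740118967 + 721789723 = 1461908690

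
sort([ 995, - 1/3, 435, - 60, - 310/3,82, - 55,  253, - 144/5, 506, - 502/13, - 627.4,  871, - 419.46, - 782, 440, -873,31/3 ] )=[ - 873, - 782,-627.4,  -  419.46 , - 310/3, - 60 , - 55, - 502/13, - 144/5, - 1/3,31/3,82, 253,  435, 440, 506, 871 , 995 ]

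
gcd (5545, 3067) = 1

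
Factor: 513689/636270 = 2^( - 1)*3^(-1)*5^( - 1 ) * 11^1* 17^1*41^1*67^1*127^( - 1 )*167^( - 1) 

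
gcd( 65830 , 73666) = 2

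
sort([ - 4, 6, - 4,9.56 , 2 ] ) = [ - 4 , - 4,2, 6,9.56]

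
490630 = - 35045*( - 14 ) 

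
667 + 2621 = 3288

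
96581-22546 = 74035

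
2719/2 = 2719/2= 1359.50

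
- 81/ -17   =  4  +  13/17=4.76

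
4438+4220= 8658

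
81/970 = 81/970 = 0.08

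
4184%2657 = 1527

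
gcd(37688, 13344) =8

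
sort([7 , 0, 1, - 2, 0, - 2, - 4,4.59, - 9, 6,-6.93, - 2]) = [-9, - 6.93,-4, - 2,  -  2, - 2, 0, 0, 1, 4.59 , 6 , 7]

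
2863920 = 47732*60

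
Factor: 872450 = 2^1 * 5^2*17449^1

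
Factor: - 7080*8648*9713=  - 594706009920= - 2^6*3^1*5^1*11^1*23^1*47^1 *59^1 * 883^1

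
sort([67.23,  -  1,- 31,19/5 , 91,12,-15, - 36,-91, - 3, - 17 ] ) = [ - 91,-36, - 31,-17, - 15,  -  3, - 1,19/5, 12,67.23,91 ]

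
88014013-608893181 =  - 520879168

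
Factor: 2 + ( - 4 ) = -2 = - 2^1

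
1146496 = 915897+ 230599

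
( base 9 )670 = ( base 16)225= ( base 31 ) HM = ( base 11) 45a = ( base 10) 549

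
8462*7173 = 60697926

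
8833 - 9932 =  - 1099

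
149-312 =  - 163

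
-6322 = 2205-8527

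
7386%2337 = 375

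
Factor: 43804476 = 2^2*3^4 *353^1 *383^1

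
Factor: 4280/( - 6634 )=-20/31 =-  2^2 * 5^1*31^(-1 ) 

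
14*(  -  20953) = -293342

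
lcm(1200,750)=6000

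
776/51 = 15 + 11/51 = 15.22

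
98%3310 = 98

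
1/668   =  1/668 = 0.00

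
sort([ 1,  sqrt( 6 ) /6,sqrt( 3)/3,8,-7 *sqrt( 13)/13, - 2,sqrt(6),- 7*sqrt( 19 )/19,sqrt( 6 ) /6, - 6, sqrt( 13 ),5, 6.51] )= [ -6, - 2 , - 7 * sqrt( 13 )/13, - 7*sqrt ( 19) /19, sqrt( 6)/6,sqrt( 6 )/6,sqrt(3 ) /3,1, sqrt( 6),sqrt( 13 ),5, 6.51,8 ] 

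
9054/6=1509=1509.00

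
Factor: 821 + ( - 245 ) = 576 = 2^6*3^2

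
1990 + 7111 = 9101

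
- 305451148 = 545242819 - 850693967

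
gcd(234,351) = 117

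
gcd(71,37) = 1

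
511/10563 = 73/1509 = 0.05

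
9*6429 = 57861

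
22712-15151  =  7561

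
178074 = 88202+89872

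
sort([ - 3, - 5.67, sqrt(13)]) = [ -5.67,- 3 , sqrt(13 )] 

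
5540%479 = 271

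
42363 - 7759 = 34604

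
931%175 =56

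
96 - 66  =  30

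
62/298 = 31/149 = 0.21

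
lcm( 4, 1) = 4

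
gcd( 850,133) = 1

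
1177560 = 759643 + 417917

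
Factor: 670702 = 2^1*443^1 * 757^1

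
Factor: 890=2^1*5^1*89^1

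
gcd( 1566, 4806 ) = 54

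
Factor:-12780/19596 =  - 3^1 * 5^1*23^(- 1) = - 15/23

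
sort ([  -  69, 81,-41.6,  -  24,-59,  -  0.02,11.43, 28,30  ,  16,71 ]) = [-69,  -  59,  -  41.6,-24, -0.02,11.43, 16,28, 30 , 71, 81 ] 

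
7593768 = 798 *9516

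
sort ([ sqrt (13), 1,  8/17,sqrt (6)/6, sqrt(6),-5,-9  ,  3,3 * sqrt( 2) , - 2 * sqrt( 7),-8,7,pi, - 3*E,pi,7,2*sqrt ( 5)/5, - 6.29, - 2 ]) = [ - 9,-3*E,-8,-6.29, - 2 * sqrt ( 7), - 5, - 2, sqrt( 6)/6,8/17, 2*sqrt(5)/5,1,sqrt (6 ),3, pi,pi, sqrt( 13),  3*sqrt( 2 ),7,7] 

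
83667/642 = 130 + 69/214 = 130.32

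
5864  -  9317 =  - 3453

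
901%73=25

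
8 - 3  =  5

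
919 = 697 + 222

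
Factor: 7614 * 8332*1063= 2^3*3^4*47^1*1063^1*2083^1 = 67436558424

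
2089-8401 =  - 6312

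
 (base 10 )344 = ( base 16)158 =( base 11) 293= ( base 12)248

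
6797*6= 40782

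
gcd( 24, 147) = 3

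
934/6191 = 934/6191 =0.15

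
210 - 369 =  - 159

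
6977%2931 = 1115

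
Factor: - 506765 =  - 5^1*7^1  *  14479^1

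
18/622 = 9/311=0.03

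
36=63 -27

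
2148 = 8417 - 6269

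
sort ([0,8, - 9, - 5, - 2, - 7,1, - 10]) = [ -10, - 9,- 7, - 5, - 2,0, 1,8]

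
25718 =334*77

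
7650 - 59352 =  - 51702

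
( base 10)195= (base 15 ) D0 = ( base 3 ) 21020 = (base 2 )11000011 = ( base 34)5P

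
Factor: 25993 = 11^1*17^1*139^1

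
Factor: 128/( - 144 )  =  -8/9 = - 2^3*3^(-2 ) 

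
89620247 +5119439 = 94739686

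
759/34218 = 253/11406= 0.02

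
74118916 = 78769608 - 4650692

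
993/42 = 23+9/14 = 23.64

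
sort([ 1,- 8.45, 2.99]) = [-8.45 , 1, 2.99] 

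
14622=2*7311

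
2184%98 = 28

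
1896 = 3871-1975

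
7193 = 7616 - 423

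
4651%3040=1611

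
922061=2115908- 1193847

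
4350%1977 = 396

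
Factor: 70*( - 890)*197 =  - 12273100 =- 2^2*5^2*7^1*89^1 *197^1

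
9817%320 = 217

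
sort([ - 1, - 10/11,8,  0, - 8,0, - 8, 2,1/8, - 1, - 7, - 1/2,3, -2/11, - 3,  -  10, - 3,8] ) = [ - 10, -8, - 8, - 7, - 3, - 3,  -  1, - 1, - 10/11, - 1/2, - 2/11,0 , 0, 1/8, 2,3,8,8 ] 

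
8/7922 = 4/3961 = 0.00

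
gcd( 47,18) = 1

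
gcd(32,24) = 8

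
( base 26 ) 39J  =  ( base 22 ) 4FF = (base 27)33d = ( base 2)100011101001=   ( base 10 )2281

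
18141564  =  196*92559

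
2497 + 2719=5216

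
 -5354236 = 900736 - 6254972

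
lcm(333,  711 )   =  26307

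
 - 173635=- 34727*5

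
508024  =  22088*23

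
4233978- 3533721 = 700257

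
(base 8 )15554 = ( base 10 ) 7020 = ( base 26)aa0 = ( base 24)c4c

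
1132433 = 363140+769293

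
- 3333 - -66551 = 63218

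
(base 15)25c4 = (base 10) 8059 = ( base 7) 32332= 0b1111101111011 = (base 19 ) 1363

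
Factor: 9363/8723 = 3^1*11^( - 1)*13^( - 1) * 61^( - 1)  *  3121^1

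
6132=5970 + 162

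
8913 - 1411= 7502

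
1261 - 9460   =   - 8199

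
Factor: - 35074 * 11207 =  - 2^1*7^1*13^1*19^1 * 71^1*1601^1 = -393074318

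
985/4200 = 197/840 = 0.23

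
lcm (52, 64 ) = 832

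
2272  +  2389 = 4661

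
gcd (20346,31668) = 6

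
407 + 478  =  885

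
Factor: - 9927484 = -2^2*7^1 * 354553^1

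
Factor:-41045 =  - 5^1 * 8209^1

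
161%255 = 161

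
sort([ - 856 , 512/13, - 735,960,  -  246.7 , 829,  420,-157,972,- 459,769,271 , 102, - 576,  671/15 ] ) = [ - 856, - 735, - 576, - 459, - 246.7, - 157,512/13,671/15,102,271, 420,769,829 , 960,972 ] 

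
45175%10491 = 3211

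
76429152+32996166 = 109425318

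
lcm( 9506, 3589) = 351722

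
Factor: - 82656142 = - 2^1*17^1*2431063^1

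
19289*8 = 154312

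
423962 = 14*30283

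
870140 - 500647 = 369493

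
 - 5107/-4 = 1276 + 3/4 = 1276.75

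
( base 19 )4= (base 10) 4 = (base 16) 4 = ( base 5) 4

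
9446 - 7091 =2355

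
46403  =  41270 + 5133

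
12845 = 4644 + 8201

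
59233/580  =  59233/580 = 102.13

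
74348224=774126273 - 699778049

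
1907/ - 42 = - 1907/42=- 45.40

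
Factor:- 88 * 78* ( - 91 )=624624 = 2^4*3^1 * 7^1* 11^1*13^2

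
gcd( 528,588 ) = 12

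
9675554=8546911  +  1128643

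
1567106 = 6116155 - 4549049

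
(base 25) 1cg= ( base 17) 346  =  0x3ad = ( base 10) 941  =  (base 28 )15h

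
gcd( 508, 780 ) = 4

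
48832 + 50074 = 98906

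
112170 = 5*22434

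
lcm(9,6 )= 18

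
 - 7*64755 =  - 453285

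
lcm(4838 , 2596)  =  106436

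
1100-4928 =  - 3828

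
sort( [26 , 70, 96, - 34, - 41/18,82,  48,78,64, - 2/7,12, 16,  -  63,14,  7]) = [ - 63,-34, - 41/18 , - 2/7,7, 12, 14, 16 , 26, 48,64,70, 78,82,96]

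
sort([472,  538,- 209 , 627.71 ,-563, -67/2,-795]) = [ - 795, - 563, - 209,-67/2,472,538,  627.71]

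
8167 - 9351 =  - 1184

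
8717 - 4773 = 3944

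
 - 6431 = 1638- 8069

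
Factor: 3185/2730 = 7/6 = 2^ ( - 1) * 3^(- 1 )*7^1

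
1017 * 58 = 58986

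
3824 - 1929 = 1895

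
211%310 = 211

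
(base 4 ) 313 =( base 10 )55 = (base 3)2001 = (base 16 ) 37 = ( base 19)2h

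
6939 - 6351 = 588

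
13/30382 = 13/30382  =  0.00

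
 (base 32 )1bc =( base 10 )1388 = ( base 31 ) 1DO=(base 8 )2554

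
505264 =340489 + 164775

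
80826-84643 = -3817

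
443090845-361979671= 81111174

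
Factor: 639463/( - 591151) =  - 953/881 = -  881^( - 1) * 953^1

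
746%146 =16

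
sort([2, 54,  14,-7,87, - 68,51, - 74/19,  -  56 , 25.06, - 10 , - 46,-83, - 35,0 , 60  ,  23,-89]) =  [-89,  -  83,-68,  -  56, - 46, - 35 ,-10, - 7, - 74/19,0,2,14,23,25.06,51,54 , 60,87]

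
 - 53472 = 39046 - 92518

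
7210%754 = 424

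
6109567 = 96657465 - 90547898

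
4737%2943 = 1794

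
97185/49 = 97185/49 = 1983.37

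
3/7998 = 1/2666=0.00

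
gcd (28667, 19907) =1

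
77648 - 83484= -5836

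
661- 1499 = -838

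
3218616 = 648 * 4967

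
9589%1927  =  1881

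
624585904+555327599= 1179913503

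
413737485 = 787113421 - 373375936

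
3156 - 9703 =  - 6547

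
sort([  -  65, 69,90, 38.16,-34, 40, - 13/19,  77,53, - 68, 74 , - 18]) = [ - 68, - 65, - 34, - 18, - 13/19 , 38.16, 40,53, 69, 74,77, 90]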